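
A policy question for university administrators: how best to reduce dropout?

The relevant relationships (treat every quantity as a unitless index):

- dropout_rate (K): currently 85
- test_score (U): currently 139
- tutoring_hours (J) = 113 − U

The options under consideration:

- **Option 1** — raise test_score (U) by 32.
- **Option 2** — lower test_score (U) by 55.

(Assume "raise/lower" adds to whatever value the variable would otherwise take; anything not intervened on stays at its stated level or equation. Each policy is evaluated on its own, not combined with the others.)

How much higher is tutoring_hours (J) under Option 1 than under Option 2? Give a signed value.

-87

Option 1 (U + 32):
  U = 139 + 32 = 171
  J = 113 − 171 = -58
Option 2 (U − 55):
  U = 139 − 55 = 84
  J = 113 − 84 = 29
J: -58 − 29 = -87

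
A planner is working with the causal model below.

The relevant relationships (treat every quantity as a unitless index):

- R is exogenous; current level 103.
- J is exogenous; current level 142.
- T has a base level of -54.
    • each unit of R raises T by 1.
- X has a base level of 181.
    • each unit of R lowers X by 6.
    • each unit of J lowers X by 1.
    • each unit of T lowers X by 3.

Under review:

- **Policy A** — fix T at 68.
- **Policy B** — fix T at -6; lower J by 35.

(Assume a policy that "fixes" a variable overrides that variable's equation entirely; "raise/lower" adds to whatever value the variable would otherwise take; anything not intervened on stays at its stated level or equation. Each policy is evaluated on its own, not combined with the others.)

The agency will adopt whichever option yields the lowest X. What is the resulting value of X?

-783

Policy A (T := 68):
  R = 103
  J = 142
  T = 68
  X = 181 − 6·103 − 142 − 3·68 = -783
Policy B (T := -6, J − 35):
  R = 103
  J = 142 − 35 = 107
  T = -6
  X = 181 − 6·103 − 107 − 3·(-6) = -526
Comparing — Policy A: X=-783, Policy B: X=-526. Lowest is -783 (Policy A).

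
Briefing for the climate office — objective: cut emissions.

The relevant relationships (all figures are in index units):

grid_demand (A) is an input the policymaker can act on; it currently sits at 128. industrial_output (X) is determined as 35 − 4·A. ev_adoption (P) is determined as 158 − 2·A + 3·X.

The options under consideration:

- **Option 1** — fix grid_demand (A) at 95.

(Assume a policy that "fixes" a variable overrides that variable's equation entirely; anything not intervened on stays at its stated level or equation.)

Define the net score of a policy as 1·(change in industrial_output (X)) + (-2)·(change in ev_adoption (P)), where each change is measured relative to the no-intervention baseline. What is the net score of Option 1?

Baseline:
  A = 128
  X = 35 − 4·128 = -477
  P = 158 − 2·128 + 3·(-477) = -1529
Option 1 (A := 95):
  A = 95
  X = 35 − 4·95 = -345
  P = 158 − 2·95 + 3·(-345) = -1067
ΔX = -345 − (-477) = 132; ΔP = -1067 − (-1529) = 462
Score = 1·132 + (-2)·462 = -792

-792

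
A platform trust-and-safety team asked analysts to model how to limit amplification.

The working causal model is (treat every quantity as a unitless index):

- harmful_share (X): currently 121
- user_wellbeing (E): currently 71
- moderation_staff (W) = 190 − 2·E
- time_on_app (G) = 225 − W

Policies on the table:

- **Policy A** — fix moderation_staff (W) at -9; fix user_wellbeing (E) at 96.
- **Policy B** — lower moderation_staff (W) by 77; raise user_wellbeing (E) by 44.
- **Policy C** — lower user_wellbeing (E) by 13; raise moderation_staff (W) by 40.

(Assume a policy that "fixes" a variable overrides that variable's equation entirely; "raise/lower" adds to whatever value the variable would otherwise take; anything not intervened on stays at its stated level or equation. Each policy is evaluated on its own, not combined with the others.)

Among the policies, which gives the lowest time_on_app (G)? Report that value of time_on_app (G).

111

Policy A (W := -9, E := 96):
  E = 96
  W = -9
  G = 225 − (-9) = 234
Policy B (W − 77, E + 44):
  E = 71 + 44 = 115
  W = 190 − 2·115 (−77 from intervention) = -117
  G = 225 − (-117) = 342
Policy C (E − 13, W + 40):
  E = 71 − 13 = 58
  W = 190 − 2·58 (+40 from intervention) = 114
  G = 225 − 114 = 111
Comparing — Policy A: G=234, Policy B: G=342, Policy C: G=111. Lowest is 111 (Policy C).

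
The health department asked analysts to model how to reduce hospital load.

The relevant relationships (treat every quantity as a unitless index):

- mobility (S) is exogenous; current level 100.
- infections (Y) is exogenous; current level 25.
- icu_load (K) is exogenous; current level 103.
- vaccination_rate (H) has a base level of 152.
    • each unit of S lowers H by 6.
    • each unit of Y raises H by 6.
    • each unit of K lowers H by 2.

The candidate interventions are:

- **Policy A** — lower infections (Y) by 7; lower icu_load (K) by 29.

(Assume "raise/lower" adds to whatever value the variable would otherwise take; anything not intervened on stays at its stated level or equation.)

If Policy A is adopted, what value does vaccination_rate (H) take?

Policy A (Y − 7, K − 29):
  S = 100
  Y = 25 − 7 = 18
  K = 103 − 29 = 74
  H = 152 − 6·100 + 6·18 − 2·74 = -488

-488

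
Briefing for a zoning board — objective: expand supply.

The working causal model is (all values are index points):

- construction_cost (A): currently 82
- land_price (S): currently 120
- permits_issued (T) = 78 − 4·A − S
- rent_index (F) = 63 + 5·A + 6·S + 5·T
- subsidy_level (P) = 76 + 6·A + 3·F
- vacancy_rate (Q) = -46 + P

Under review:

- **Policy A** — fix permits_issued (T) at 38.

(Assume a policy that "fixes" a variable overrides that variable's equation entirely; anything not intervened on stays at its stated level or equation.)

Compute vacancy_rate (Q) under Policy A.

Policy A (T := 38):
  A = 82
  S = 120
  T = 38
  F = 63 + 5·82 + 6·120 + 5·38 = 1383
  P = 76 + 6·82 + 3·1383 = 4717
  Q = -46 + 4717 = 4671

4671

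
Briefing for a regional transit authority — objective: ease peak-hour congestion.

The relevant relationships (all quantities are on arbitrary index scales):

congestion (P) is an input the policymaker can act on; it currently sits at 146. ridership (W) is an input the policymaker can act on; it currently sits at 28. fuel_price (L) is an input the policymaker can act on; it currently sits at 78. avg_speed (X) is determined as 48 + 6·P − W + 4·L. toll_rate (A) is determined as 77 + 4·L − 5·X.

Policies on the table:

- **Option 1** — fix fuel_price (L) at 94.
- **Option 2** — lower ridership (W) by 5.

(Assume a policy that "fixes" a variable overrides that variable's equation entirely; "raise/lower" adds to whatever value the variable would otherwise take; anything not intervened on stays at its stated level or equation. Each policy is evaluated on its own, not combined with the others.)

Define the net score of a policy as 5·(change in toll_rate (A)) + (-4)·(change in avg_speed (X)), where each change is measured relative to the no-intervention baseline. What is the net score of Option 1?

-1536

Baseline:
  P = 146
  W = 28
  L = 78
  X = 48 + 6·146 − 28 + 4·78 = 1208
  A = 77 + 4·78 − 5·1208 = -5651
Option 1 (L := 94):
  P = 146
  W = 28
  L = 94
  X = 48 + 6·146 − 28 + 4·94 = 1272
  A = 77 + 4·94 − 5·1272 = -5907
ΔA = -5907 − (-5651) = -256; ΔX = 1272 − 1208 = 64
Score = 5·(-256) + (-4)·64 = -1536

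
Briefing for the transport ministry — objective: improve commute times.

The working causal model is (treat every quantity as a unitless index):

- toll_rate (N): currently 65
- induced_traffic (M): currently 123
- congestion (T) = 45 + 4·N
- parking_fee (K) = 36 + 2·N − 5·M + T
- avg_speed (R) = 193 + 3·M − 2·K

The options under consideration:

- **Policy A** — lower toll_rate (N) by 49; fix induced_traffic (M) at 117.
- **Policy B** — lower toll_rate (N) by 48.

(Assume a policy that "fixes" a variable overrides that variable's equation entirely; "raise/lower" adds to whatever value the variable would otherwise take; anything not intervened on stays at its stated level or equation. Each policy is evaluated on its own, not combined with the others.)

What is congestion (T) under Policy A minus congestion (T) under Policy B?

Policy A (N − 49, M := 117):
  N = 65 − 49 = 16
  T = 45 + 4·16 = 109
Policy B (N − 48):
  N = 65 − 48 = 17
  T = 45 + 4·17 = 113
T: 109 − 113 = -4

-4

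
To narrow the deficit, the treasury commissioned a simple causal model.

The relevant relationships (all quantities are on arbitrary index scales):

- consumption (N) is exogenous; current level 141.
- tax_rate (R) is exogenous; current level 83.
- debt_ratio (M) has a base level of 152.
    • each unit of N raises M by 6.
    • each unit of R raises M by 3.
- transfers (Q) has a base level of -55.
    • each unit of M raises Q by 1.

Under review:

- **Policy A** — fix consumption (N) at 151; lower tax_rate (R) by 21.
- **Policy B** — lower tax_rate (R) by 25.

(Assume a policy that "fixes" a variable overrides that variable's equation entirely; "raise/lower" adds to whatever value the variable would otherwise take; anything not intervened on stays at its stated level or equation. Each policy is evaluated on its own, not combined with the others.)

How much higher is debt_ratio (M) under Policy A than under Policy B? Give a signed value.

72

Policy A (N := 151, R − 21):
  N = 151
  R = 83 − 21 = 62
  M = 152 + 6·151 + 3·62 = 1244
Policy B (R − 25):
  N = 141
  R = 83 − 25 = 58
  M = 152 + 6·141 + 3·58 = 1172
M: 1244 − 1172 = 72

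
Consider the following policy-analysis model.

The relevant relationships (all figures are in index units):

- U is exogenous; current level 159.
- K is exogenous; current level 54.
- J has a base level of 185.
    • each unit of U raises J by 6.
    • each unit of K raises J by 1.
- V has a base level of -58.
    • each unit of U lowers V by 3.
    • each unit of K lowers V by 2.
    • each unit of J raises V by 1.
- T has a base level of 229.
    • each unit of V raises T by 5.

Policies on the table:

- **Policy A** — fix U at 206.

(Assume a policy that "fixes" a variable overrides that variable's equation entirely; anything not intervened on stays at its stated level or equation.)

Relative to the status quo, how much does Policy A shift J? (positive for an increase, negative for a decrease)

282

Baseline:
  U = 159
  K = 54
  J = 185 + 6·159 + 54 = 1193
Policy A (U := 206):
  U = 206
  K = 54
  J = 185 + 6·206 + 54 = 1475
Change in J: 1475 − 1193 = 282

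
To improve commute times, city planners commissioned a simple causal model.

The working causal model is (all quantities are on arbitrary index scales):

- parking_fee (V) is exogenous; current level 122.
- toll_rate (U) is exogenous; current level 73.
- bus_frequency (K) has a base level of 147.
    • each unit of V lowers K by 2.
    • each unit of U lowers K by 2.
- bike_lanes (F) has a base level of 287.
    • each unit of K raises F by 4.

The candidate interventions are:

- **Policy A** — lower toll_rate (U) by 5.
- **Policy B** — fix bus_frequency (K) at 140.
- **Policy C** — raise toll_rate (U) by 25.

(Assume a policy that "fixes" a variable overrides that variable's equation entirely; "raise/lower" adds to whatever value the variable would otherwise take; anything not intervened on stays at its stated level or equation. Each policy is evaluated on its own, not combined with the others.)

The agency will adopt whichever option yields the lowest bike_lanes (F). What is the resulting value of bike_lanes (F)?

-885

Policy A (U − 5):
  V = 122
  U = 73 − 5 = 68
  K = 147 − 2·122 − 2·68 = -233
  F = 287 + 4·(-233) = -645
Policy B (K := 140):
  V = 122
  U = 73
  K = 140
  F = 287 + 4·140 = 847
Policy C (U + 25):
  V = 122
  U = 73 + 25 = 98
  K = 147 − 2·122 − 2·98 = -293
  F = 287 + 4·(-293) = -885
Comparing — Policy A: F=-645, Policy B: F=847, Policy C: F=-885. Lowest is -885 (Policy C).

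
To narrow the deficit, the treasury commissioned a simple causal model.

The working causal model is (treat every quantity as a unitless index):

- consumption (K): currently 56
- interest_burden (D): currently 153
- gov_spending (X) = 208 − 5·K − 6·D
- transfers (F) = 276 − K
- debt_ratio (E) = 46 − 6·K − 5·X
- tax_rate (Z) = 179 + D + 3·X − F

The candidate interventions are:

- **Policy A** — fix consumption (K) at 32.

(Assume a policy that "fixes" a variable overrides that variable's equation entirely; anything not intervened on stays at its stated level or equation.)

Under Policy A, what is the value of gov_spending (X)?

-870

Policy A (K := 32):
  K = 32
  D = 153
  X = 208 − 5·32 − 6·153 = -870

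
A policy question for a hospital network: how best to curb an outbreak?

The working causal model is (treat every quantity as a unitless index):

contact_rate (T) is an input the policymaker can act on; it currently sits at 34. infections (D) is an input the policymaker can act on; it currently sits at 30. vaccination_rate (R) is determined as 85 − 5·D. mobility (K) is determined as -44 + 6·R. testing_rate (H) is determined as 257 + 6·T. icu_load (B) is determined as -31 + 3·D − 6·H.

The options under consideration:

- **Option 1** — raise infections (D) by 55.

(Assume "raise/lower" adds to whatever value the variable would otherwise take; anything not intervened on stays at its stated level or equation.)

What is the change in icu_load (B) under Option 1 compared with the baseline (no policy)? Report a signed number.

Baseline:
  T = 34
  D = 30
  H = 257 + 6·34 = 461
  B = -31 + 3·30 − 6·461 = -2707
Option 1 (D + 55):
  T = 34
  D = 30 + 55 = 85
  H = 257 + 6·34 = 461
  B = -31 + 3·85 − 6·461 = -2542
Change in B: -2542 − (-2707) = 165

165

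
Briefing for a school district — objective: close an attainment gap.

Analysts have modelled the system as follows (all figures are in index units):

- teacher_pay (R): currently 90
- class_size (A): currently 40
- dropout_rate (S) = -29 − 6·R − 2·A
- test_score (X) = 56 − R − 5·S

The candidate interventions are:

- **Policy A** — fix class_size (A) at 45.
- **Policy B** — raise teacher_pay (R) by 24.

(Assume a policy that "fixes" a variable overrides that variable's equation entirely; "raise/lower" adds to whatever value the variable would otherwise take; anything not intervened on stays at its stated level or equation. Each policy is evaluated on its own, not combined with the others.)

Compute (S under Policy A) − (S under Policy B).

134

Policy A (A := 45):
  R = 90
  A = 45
  S = -29 − 6·90 − 2·45 = -659
Policy B (R + 24):
  R = 90 + 24 = 114
  A = 40
  S = -29 − 6·114 − 2·40 = -793
S: -659 − (-793) = 134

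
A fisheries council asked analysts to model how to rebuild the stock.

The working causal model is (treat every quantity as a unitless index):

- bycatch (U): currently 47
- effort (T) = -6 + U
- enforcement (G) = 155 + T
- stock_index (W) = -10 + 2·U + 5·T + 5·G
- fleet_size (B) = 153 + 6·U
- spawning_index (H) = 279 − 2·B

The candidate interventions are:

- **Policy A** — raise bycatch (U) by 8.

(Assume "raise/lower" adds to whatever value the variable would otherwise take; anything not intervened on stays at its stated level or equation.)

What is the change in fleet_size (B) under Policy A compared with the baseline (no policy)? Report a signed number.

48

Baseline:
  U = 47
  B = 153 + 6·47 = 435
Policy A (U + 8):
  U = 47 + 8 = 55
  B = 153 + 6·55 = 483
Change in B: 483 − 435 = 48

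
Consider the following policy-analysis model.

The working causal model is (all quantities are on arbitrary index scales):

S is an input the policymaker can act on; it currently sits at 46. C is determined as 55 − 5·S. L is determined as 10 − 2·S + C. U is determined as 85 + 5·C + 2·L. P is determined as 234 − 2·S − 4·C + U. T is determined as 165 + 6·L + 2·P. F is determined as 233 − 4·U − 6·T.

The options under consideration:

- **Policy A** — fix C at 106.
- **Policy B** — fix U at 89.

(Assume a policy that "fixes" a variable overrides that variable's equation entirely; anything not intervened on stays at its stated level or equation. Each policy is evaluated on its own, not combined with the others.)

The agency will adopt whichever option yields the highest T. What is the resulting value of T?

1071

Policy A (C := 106):
  S = 46
  C = 106
  L = 10 − 2·46 + 106 = 24
  U = 85 + 5·106 + 2·24 = 663
  P = 234 − 2·46 − 4·106 + 663 = 381
  T = 165 + 6·24 + 2·381 = 1071
Policy B (U := 89):
  S = 46
  C = 55 − 5·46 = -175
  L = 10 − 2·46 + (-175) = -257
  U = 89
  P = 234 − 2·46 − 4·(-175) + 89 = 931
  T = 165 + 6·(-257) + 2·931 = 485
Comparing — Policy A: T=1071, Policy B: T=485. Highest is 1071 (Policy A).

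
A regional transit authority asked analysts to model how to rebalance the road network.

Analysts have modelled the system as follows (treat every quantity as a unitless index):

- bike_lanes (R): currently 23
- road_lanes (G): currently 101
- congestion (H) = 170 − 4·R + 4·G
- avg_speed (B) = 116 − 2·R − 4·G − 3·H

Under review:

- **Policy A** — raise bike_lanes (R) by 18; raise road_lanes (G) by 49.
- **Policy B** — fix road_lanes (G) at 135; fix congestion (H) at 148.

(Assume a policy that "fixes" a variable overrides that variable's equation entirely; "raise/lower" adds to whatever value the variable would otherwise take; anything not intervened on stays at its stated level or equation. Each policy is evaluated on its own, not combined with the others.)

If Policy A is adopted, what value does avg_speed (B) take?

-2384

Policy A (R + 18, G + 49):
  R = 23 + 18 = 41
  G = 101 + 49 = 150
  H = 170 − 4·41 + 4·150 = 606
  B = 116 − 2·41 − 4·150 − 3·606 = -2384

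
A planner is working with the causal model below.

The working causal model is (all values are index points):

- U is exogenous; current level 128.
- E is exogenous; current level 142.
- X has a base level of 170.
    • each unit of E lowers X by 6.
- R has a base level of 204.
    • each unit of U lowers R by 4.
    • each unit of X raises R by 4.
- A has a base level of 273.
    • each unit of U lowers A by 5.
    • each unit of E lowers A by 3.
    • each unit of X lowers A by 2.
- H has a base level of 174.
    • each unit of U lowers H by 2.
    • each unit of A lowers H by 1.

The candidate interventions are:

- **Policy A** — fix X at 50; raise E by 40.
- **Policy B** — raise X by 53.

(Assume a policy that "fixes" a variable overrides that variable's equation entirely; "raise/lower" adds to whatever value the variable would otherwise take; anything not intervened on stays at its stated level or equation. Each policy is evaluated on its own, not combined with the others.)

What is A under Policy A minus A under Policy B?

Policy A (X := 50, E + 40):
  U = 128
  E = 142 + 40 = 182
  X = 50
  A = 273 − 5·128 − 3·182 − 2·50 = -1013
Policy B (X + 53):
  U = 128
  E = 142
  X = 170 − 6·142 (+53 from intervention) = -629
  A = 273 − 5·128 − 3·142 − 2·(-629) = 465
A: -1013 − 465 = -1478

-1478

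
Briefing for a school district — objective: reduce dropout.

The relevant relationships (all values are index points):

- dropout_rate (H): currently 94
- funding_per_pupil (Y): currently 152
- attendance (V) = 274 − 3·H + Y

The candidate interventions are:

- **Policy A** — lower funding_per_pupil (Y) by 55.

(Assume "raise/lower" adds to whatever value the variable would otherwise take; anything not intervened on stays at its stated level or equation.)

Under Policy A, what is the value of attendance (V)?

89

Policy A (Y − 55):
  H = 94
  Y = 152 − 55 = 97
  V = 274 − 3·94 + 97 = 89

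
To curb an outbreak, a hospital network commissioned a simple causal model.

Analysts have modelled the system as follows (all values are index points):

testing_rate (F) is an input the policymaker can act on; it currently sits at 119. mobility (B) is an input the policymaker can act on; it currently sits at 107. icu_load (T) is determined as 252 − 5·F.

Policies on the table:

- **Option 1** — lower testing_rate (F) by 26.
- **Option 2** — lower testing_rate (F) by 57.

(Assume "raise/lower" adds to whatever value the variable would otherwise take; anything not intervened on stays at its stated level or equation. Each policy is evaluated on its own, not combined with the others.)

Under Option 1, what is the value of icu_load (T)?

Option 1 (F − 26):
  F = 119 − 26 = 93
  T = 252 − 5·93 = -213

-213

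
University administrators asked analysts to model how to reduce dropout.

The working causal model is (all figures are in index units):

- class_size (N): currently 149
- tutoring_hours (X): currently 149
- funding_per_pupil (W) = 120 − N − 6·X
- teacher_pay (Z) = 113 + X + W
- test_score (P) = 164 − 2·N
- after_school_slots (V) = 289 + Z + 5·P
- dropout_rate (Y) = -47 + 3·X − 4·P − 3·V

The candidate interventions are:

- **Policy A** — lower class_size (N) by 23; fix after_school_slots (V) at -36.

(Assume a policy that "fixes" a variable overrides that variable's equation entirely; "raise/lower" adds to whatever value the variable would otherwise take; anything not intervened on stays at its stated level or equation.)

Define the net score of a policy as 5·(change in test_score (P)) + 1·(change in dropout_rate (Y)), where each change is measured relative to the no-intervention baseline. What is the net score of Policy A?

-2972

Baseline:
  N = 149
  X = 149
  W = 120 − 149 − 6·149 = -923
  Z = 113 + 149 + (-923) = -661
  P = 164 − 2·149 = -134
  V = 289 + (-661) + 5·(-134) = -1042
  Y = -47 + 3·149 − 4·(-134) − 3·(-1042) = 4062
Policy A (N − 23, V := -36):
  N = 149 − 23 = 126
  X = 149
  W = 120 − 126 − 6·149 = -900
  Z = 113 + 149 + (-900) = -638
  P = 164 − 2·126 = -88
  V = -36
  Y = -47 + 3·149 − 4·(-88) − 3·(-36) = 860
ΔP = -88 − (-134) = 46; ΔY = 860 − 4062 = -3202
Score = 5·46 + 1·(-3202) = -2972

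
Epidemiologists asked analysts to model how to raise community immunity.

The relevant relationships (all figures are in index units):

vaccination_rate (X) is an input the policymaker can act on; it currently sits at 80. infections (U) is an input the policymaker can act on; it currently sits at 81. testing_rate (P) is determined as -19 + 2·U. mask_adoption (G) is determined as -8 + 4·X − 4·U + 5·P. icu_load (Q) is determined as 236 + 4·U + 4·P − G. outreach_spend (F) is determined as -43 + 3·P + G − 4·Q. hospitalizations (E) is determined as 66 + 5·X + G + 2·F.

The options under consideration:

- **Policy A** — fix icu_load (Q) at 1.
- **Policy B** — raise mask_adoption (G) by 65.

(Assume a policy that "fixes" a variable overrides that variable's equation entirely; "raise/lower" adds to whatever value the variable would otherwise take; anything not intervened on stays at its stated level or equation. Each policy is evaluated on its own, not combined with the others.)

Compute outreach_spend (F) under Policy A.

1085

Policy A (Q := 1):
  X = 80
  U = 81
  P = -19 + 2·81 = 143
  G = -8 + 4·80 − 4·81 + 5·143 = 703
  Q = 1
  F = -43 + 3·143 + 703 − 4·1 = 1085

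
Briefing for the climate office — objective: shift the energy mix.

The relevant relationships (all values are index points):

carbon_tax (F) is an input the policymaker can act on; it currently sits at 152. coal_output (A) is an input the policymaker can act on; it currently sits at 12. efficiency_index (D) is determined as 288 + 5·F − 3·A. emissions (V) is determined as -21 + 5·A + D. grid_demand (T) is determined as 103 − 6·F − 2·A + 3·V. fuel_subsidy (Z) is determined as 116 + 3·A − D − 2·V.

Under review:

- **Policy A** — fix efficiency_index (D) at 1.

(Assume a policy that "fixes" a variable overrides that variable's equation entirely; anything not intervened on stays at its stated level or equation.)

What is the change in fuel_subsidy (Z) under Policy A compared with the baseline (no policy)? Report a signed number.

3033

Baseline:
  F = 152
  A = 12
  D = 288 + 5·152 − 3·12 = 1012
  V = -21 + 5·12 + 1012 = 1051
  Z = 116 + 3·12 − 1012 − 2·1051 = -2962
Policy A (D := 1):
  F = 152
  A = 12
  D = 1
  V = -21 + 5·12 + 1 = 40
  Z = 116 + 3·12 − 1 − 2·40 = 71
Change in Z: 71 − (-2962) = 3033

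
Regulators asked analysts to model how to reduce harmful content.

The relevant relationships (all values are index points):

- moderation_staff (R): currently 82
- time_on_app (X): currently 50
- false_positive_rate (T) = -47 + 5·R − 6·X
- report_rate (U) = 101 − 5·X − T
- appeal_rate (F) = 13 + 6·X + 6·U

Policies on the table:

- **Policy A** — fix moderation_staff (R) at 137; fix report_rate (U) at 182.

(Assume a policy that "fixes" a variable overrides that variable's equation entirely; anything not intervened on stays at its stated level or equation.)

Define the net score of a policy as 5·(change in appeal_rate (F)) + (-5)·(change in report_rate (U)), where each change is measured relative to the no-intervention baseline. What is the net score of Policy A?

Baseline:
  R = 82
  X = 50
  T = -47 + 5·82 − 6·50 = 63
  U = 101 − 5·50 − 63 = -212
  F = 13 + 6·50 + 6·(-212) = -959
Policy A (R := 137, U := 182):
  R = 137
  X = 50
  T = -47 + 5·137 − 6·50 = 338
  U = 182
  F = 13 + 6·50 + 6·182 = 1405
ΔF = 1405 − (-959) = 2364; ΔU = 182 − (-212) = 394
Score = 5·2364 + (-5)·394 = 9850

9850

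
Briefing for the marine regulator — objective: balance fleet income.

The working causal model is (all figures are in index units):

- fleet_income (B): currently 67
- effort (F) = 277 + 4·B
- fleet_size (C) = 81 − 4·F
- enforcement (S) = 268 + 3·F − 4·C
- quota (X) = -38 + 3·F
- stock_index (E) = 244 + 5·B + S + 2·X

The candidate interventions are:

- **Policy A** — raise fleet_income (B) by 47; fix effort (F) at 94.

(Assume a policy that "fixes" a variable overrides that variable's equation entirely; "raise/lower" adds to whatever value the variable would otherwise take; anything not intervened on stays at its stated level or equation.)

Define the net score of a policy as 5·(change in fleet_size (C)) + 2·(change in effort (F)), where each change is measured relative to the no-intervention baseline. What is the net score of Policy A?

8118

Baseline:
  B = 67
  F = 277 + 4·67 = 545
  C = 81 − 4·545 = -2099
Policy A (B + 47, F := 94):
  B = 67 + 47 = 114
  F = 94
  C = 81 − 4·94 = -295
ΔC = -295 − (-2099) = 1804; ΔF = 94 − 545 = -451
Score = 5·1804 + 2·(-451) = 8118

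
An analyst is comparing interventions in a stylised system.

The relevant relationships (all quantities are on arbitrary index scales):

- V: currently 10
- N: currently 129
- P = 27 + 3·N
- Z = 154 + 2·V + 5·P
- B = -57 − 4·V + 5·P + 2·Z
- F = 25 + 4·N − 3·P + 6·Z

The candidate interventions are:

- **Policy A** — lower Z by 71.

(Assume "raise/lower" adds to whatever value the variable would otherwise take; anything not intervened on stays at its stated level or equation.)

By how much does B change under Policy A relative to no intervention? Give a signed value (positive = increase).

Baseline:
  V = 10
  N = 129
  P = 27 + 3·129 = 414
  Z = 154 + 2·10 + 5·414 = 2244
  B = -57 − 4·10 + 5·414 + 2·2244 = 6461
Policy A (Z − 71):
  V = 10
  N = 129
  P = 27 + 3·129 = 414
  Z = 154 + 2·10 + 5·414 (−71 from intervention) = 2173
  B = -57 − 4·10 + 5·414 + 2·2173 = 6319
Change in B: 6319 − 6461 = -142

-142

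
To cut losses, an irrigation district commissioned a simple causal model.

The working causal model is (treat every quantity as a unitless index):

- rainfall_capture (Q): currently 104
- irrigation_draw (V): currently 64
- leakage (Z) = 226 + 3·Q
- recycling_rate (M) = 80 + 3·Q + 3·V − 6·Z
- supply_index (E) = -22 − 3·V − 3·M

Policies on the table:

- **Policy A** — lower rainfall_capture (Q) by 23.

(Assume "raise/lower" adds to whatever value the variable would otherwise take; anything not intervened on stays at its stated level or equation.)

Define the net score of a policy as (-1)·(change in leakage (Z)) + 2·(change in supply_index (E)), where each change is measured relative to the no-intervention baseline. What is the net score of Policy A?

Baseline:
  Q = 104
  V = 64
  Z = 226 + 3·104 = 538
  M = 80 + 3·104 + 3·64 − 6·538 = -2644
  E = -22 − 3·64 − 3·(-2644) = 7718
Policy A (Q − 23):
  Q = 104 − 23 = 81
  V = 64
  Z = 226 + 3·81 = 469
  M = 80 + 3·81 + 3·64 − 6·469 = -2299
  E = -22 − 3·64 − 3·(-2299) = 6683
ΔZ = 469 − 538 = -69; ΔE = 6683 − 7718 = -1035
Score = (-1)·(-69) + 2·(-1035) = -2001

-2001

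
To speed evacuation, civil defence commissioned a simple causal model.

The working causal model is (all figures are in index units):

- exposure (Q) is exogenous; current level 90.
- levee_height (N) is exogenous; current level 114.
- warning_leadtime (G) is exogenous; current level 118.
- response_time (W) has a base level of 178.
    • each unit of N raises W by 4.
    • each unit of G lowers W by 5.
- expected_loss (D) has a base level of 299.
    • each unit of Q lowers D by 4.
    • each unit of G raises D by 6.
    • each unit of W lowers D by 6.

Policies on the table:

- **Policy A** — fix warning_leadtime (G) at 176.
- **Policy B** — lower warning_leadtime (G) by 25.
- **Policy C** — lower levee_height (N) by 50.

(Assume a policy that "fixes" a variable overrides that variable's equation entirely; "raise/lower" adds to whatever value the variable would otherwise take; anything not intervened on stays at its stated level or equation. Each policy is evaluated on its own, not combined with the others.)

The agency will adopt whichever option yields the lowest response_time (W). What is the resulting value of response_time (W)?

Policy A (G := 176):
  N = 114
  G = 176
  W = 178 + 4·114 − 5·176 = -246
Policy B (G − 25):
  N = 114
  G = 118 − 25 = 93
  W = 178 + 4·114 − 5·93 = 169
Policy C (N − 50):
  N = 114 − 50 = 64
  G = 118
  W = 178 + 4·64 − 5·118 = -156
Comparing — Policy A: W=-246, Policy B: W=169, Policy C: W=-156. Lowest is -246 (Policy A).

-246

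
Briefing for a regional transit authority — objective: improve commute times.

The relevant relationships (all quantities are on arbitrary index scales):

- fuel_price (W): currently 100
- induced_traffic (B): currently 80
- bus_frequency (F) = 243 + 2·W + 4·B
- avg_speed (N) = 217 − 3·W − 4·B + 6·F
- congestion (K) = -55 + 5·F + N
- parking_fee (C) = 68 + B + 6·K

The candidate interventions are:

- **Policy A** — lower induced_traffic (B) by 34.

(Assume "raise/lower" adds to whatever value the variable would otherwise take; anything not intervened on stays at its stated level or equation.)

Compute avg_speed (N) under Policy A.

Policy A (B − 34):
  W = 100
  B = 80 − 34 = 46
  F = 243 + 2·100 + 4·46 = 627
  N = 217 − 3·100 − 4·46 + 6·627 = 3495

3495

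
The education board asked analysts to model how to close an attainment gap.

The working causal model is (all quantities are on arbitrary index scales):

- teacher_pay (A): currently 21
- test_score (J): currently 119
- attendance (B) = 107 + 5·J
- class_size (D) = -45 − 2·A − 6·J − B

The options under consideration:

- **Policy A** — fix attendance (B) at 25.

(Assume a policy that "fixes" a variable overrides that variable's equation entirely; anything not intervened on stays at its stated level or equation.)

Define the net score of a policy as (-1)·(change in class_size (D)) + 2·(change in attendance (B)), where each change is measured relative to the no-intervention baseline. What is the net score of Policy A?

-2031

Baseline:
  A = 21
  J = 119
  B = 107 + 5·119 = 702
  D = -45 − 2·21 − 6·119 − 702 = -1503
Policy A (B := 25):
  A = 21
  J = 119
  B = 25
  D = -45 − 2·21 − 6·119 − 25 = -826
ΔD = -826 − (-1503) = 677; ΔB = 25 − 702 = -677
Score = (-1)·677 + 2·(-677) = -2031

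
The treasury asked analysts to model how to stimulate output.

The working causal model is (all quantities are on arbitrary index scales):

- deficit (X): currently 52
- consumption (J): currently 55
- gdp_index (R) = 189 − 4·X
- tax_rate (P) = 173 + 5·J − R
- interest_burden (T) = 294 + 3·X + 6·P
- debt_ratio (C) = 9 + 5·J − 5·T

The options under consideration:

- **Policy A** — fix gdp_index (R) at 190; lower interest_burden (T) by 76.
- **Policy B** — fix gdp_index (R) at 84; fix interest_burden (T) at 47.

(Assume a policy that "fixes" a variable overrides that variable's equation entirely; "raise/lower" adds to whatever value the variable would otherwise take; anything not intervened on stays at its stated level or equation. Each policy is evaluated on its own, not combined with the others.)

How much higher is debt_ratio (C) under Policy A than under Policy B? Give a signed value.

-9375

Policy A (R := 190, T − 76):
  X = 52
  J = 55
  R = 190
  P = 173 + 5·55 − 190 = 258
  T = 294 + 3·52 + 6·258 (−76 from intervention) = 1922
  C = 9 + 5·55 − 5·1922 = -9326
Policy B (R := 84, T := 47):
  X = 52
  J = 55
  R = 84
  P = 173 + 5·55 − 84 = 364
  T = 47
  C = 9 + 5·55 − 5·47 = 49
C: -9326 − 49 = -9375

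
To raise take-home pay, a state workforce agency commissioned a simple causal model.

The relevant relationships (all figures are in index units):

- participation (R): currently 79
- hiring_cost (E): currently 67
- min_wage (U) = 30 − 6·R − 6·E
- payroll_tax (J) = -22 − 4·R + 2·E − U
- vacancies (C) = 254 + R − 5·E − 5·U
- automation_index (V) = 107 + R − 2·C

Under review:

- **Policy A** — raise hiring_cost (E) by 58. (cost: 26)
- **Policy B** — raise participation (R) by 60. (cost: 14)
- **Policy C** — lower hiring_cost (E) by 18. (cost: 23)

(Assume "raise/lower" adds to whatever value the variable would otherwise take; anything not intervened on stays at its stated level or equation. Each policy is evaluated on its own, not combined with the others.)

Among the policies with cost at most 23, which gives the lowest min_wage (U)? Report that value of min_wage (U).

-1206

Policy B (R + 60):
  R = 79 + 60 = 139
  E = 67
  U = 30 − 6·139 − 6·67 = -1206
Policy C (E − 18):
  R = 79
  E = 67 − 18 = 49
  U = 30 − 6·79 − 6·49 = -738
Comparing — Policy B: U=-1206, Policy C: U=-738. Lowest is -1206 (Policy B).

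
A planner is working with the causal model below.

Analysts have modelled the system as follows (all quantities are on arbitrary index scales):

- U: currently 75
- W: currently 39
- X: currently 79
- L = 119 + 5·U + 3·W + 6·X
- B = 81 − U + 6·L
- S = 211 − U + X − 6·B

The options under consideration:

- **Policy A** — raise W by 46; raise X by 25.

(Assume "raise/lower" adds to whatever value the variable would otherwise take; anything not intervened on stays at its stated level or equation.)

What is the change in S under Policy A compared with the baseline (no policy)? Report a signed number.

-10343

Baseline:
  U = 75
  W = 39
  X = 79
  L = 119 + 5·75 + 3·39 + 6·79 = 1085
  B = 81 − 75 + 6·1085 = 6516
  S = 211 − 75 + 79 − 6·6516 = -38881
Policy A (W + 46, X + 25):
  U = 75
  W = 39 + 46 = 85
  X = 79 + 25 = 104
  L = 119 + 5·75 + 3·85 + 6·104 = 1373
  B = 81 − 75 + 6·1373 = 8244
  S = 211 − 75 + 104 − 6·8244 = -49224
Change in S: -49224 − (-38881) = -10343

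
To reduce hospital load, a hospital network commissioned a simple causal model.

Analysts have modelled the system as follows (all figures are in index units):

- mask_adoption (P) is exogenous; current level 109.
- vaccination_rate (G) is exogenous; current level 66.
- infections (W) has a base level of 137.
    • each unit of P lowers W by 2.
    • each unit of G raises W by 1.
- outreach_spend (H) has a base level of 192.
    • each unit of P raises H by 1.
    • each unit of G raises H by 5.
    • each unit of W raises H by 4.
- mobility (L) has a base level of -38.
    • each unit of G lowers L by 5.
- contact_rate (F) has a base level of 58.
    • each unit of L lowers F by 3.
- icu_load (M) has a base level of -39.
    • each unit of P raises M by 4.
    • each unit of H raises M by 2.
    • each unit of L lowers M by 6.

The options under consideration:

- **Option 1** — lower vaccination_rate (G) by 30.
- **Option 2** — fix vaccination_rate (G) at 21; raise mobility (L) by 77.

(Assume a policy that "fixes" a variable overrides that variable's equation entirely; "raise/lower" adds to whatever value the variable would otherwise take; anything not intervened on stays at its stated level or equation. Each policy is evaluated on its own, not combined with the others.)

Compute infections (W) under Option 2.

Option 2 (G := 21, L + 77):
  P = 109
  G = 21
  W = 137 − 2·109 + 21 = -60

-60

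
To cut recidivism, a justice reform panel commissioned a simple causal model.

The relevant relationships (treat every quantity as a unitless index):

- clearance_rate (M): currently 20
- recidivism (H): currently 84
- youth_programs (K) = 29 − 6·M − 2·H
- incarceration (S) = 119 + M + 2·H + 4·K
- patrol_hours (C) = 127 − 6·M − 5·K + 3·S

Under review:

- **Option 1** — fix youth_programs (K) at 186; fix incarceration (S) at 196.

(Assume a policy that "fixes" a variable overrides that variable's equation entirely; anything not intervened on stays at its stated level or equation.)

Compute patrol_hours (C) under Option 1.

Option 1 (K := 186, S := 196):
  M = 20
  H = 84
  K = 186
  S = 196
  C = 127 − 6·20 − 5·186 + 3·196 = -335

-335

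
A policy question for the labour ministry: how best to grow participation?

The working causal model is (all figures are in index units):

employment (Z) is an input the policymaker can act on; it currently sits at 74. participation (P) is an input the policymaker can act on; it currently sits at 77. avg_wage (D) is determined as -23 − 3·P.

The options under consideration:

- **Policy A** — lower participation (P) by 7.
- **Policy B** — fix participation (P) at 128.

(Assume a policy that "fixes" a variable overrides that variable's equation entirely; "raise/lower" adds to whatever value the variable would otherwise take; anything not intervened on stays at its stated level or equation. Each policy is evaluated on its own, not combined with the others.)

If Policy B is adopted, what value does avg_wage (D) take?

-407

Policy B (P := 128):
  P = 128
  D = -23 − 3·128 = -407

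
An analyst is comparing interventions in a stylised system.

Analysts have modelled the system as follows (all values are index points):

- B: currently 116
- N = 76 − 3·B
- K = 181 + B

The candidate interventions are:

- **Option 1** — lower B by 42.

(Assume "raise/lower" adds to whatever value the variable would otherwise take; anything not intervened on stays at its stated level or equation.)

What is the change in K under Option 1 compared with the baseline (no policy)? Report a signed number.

Baseline:
  B = 116
  K = 181 + 116 = 297
Option 1 (B − 42):
  B = 116 − 42 = 74
  K = 181 + 74 = 255
Change in K: 255 − 297 = -42

-42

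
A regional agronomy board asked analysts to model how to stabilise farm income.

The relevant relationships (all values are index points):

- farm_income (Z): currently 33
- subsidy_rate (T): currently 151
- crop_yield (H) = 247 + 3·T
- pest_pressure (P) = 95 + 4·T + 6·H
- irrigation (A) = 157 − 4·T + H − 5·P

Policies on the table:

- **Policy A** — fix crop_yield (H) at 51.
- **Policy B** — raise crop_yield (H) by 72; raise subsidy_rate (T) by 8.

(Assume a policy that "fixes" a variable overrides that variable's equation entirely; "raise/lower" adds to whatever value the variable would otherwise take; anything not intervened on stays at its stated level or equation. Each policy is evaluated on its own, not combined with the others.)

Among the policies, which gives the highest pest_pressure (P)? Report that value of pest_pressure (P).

5507

Policy A (H := 51):
  T = 151
  H = 51
  P = 95 + 4·151 + 6·51 = 1005
Policy B (H + 72, T + 8):
  T = 151 + 8 = 159
  H = 247 + 3·159 (+72 from intervention) = 796
  P = 95 + 4·159 + 6·796 = 5507
Comparing — Policy A: P=1005, Policy B: P=5507. Highest is 5507 (Policy B).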